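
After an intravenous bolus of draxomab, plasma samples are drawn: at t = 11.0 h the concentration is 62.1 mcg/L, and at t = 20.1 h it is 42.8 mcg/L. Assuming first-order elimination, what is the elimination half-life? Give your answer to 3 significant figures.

16.9 hours

k = ln(C₁/C₂) / (t₂ − t₁) = ln(62.1/42.8) / (20.1 − 11.0)
  = 0.3722 / 9.100 = 0.04090 h⁻¹
t½ = ln 2 / k = ln 2 / 0.04090 ≈ 16.9 hours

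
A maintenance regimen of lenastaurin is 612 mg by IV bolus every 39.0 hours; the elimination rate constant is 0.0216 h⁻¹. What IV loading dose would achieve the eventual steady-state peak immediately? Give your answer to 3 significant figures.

Accumulation ratio R = 1 / (1 − e^(−kτ)) = 1 / (1 − e^(−0.02160×39.0)) = 1 / (1 − 0.4307) = 1.756
Loading dose = maintenance dose × R = 612 × 1.756 ≈ 1070 mg

1070 mg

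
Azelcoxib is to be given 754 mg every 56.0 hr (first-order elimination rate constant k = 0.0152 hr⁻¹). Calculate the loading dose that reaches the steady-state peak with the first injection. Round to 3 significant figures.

Accumulation ratio R = 1 / (1 − e^(−kτ)) = 1 / (1 − e^(−0.01520×56.0)) = 1 / (1 − 0.4269) = 1.745
Loading dose = maintenance dose × R = 754 × 1.745 ≈ 1320 mg

1320 mg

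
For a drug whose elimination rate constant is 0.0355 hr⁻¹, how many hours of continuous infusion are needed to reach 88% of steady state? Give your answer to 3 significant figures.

f = 1 − e^(−kt)  ⇒  t = −ln(1 − f) / k
t = −ln(1 − 0.88) / 0.03550 = 2.120 / 0.03550 ≈ 59.7 hours

59.7 hours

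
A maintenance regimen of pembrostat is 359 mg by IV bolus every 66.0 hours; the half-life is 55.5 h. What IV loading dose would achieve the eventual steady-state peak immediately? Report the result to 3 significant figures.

639 mg

k = ln 2 / 55.5 = 0.01249 h⁻¹
Accumulation ratio R = 1 / (1 − e^(−kτ)) = 1 / (1 − e^(−0.01249×66.0)) = 1 / (1 − 0.4385) = 1.781
Loading dose = maintenance dose × R = 359 × 1.781 ≈ 639 mg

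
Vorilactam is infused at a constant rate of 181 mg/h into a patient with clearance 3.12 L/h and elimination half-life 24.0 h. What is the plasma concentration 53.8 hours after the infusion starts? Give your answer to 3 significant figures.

Css = rate / CL = 181 / 3.12 = 58.01 mg/L
k = ln 2 / 24.0 = 0.02888 h⁻¹
C(t) = Css (1 − e^(−kt)) = 58.01 × (1 − e^(−1.554)) = 58.01 × 0.7886 ≈ 45.7 mg/L

45.7 mg/L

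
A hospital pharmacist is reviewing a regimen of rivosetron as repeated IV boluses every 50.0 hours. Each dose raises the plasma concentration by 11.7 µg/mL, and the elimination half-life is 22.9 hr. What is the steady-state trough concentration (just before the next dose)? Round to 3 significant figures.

3.30 µg/mL

k = ln 2 / 22.9 = 0.03027 hr⁻¹
Fraction remaining after one interval: e^(−kτ) = e^(−0.03027 × 50.0) = 0.2202
R = 1 / (1 − 0.2202) = 1.282
Css,max = 11.7 × 1.282 = 15.00 µg/mL
Css,min = Css,max × e^(−kτ) = 15.00 × 0.2202 ≈ 3.30 µg/mL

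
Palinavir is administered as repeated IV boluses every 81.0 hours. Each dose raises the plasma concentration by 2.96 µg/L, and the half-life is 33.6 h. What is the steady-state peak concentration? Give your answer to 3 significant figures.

3.65 µg/L

k = ln 2 / 33.6 = 0.02063 h⁻¹
Fraction remaining after one interval: e^(−kτ) = e^(−0.02063 × 81.0) = 0.1881
R = 1 / (1 − 0.1881) = 1.232
Css,max = 2.96 × 1.232 ≈ 3.65 µg/L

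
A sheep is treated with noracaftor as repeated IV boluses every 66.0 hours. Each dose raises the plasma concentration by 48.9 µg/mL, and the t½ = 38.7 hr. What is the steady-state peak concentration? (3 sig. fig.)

70.5 µg/mL

k = ln 2 / 38.7 = 0.01791 hr⁻¹
Fraction remaining after one interval: e^(−kτ) = e^(−0.01791 × 66.0) = 0.3066
R = 1 / (1 − 0.3066) = 1.442
Css,max = 48.9 × 1.442 ≈ 70.5 µg/mL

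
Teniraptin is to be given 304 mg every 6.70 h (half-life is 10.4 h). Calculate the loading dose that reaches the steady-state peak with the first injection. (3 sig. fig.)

k = ln 2 / 10.4 = 0.06665 h⁻¹
Accumulation ratio R = 1 / (1 − e^(−kτ)) = 1 / (1 − e^(−0.06665×6.70)) = 1 / (1 − 0.6398) = 2.776
Loading dose = maintenance dose × R = 304 × 2.776 ≈ 844 mg

844 mg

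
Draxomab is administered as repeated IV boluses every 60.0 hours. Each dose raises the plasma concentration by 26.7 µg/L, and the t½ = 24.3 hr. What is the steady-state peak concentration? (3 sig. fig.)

32.6 µg/L

k = ln 2 / 24.3 = 0.02852 hr⁻¹
Fraction remaining after one interval: e^(−kτ) = e^(−0.02852 × 60.0) = 0.1806
R = 1 / (1 − 0.1806) = 1.220
Css,max = 26.7 × 1.220 ≈ 32.6 µg/L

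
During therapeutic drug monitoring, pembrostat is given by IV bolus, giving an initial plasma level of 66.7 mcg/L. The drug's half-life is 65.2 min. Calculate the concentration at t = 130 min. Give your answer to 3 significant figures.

16.7 mcg/L

k = ln 2 / 65.2 = 0.01063 min⁻¹
130 min is 1.994 half-lives, so C = 66.7 × (1/2)^1.994 = 66.7 × 0.2511 ≈ 16.7 mcg/L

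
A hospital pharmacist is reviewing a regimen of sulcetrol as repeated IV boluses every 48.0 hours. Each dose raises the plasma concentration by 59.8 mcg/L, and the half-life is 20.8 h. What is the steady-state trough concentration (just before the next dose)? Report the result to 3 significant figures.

k = ln 2 / 20.8 = 0.03332 h⁻¹
Fraction remaining after one interval: e^(−kτ) = e^(−0.03332 × 48.0) = 0.2020
R = 1 / (1 − 0.2020) = 1.253
Css,max = 59.8 × 1.253 = 74.94 mcg/L
Css,min = Css,max × e^(−kτ) = 74.94 × 0.2020 ≈ 15.1 mcg/L

15.1 mcg/L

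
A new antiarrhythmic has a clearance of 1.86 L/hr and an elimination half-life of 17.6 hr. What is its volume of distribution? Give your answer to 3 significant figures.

47.2 L

k = ln 2 / t½ = ln 2 / 17.6 = 0.03938 hr⁻¹
V = CL / k = 1.86 / 0.03938 ≈ 47.2 L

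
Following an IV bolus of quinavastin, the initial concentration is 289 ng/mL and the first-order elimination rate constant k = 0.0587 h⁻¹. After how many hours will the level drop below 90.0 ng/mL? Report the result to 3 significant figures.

19.9 hours

C(t) = C₀ e^(−kt)  ⇒  t = ln(C₀/C) / k
t = ln(289/90.0) / 0.05870 = 1.167 / 0.05870 ≈ 19.9 hours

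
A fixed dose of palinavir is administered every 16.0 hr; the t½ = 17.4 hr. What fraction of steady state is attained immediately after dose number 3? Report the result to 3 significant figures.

k = ln 2 / 17.4 = 0.03984 hr⁻¹
f_n = 1 − e^(−nkτ) = 1 − e^(−3 × 0.03984 × 16.0) = 1 − e^(−1.912) = 1 − 0.1478 ≈ 0.852

0.852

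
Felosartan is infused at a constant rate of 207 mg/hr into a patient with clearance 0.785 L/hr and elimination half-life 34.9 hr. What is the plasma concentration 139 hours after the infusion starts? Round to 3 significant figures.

247 mg/L

Css = rate / CL = 207 / 0.785 = 263.7 mg/L
k = ln 2 / 34.9 = 0.01986 hr⁻¹
C(t) = Css (1 − e^(−kt)) = 263.7 × (1 − e^(−2.761)) = 263.7 × 0.9368 ≈ 247 mg/L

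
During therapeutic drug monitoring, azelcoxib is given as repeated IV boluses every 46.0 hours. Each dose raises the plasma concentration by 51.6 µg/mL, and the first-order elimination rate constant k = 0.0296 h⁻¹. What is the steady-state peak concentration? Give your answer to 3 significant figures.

69.4 µg/mL

Fraction remaining after one interval: e^(−kτ) = e^(−0.02960 × 46.0) = 0.2563
R = 1 / (1 − 0.2563) = 1.345
Css,max = 51.6 × 1.345 ≈ 69.4 µg/mL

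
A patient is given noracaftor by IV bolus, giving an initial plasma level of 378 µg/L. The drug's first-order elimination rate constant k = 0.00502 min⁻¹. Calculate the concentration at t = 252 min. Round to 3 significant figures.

C(t) = C₀ e^(−kt) = 378 × e^(−0.005020 × 252) = 378 × e^(−1.265) = 378 × 0.2822 ≈ 107 µg/L

107 µg/L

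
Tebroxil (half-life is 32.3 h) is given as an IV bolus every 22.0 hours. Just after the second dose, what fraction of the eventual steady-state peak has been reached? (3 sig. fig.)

0.611

k = ln 2 / 32.3 = 0.02146 h⁻¹
f_n = 1 − e^(−nkτ) = 1 − e^(−2 × 0.02146 × 22.0) = 1 − e^(−0.9442) = 1 − 0.3890 ≈ 0.611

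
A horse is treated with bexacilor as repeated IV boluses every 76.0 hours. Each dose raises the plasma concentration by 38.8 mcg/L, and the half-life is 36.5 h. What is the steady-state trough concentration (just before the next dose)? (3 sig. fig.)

12.0 mcg/L

k = ln 2 / 36.5 = 0.01899 h⁻¹
Fraction remaining after one interval: e^(−kτ) = e^(−0.01899 × 76.0) = 0.2362
R = 1 / (1 − 0.2362) = 1.309
Css,max = 38.8 × 1.309 = 50.80 mcg/L
Css,min = Css,max × e^(−kτ) = 50.80 × 0.2362 ≈ 12.0 mcg/L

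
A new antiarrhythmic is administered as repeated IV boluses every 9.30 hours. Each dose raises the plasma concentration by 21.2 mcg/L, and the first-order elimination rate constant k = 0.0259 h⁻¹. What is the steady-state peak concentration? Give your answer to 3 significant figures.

Fraction remaining after one interval: e^(−kτ) = e^(−0.02590 × 9.30) = 0.7859
R = 1 / (1 − 0.7859) = 4.672
Css,max = 21.2 × 4.672 ≈ 99.0 mcg/L

99.0 mcg/L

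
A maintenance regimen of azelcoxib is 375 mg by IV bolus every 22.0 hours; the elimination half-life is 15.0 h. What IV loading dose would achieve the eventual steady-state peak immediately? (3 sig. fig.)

k = ln 2 / 15.0 = 0.04621 h⁻¹
Accumulation ratio R = 1 / (1 − e^(−kτ)) = 1 / (1 − e^(−0.04621×22.0)) = 1 / (1 − 0.3618) = 1.567
Loading dose = maintenance dose × R = 375 × 1.567 ≈ 588 mg

588 mg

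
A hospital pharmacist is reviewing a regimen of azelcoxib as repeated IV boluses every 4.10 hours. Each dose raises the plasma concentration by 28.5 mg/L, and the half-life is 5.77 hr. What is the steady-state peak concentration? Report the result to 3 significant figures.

k = ln 2 / 5.77 = 0.1201 hr⁻¹
Fraction remaining after one interval: e^(−kτ) = e^(−0.1201 × 4.10) = 0.6111
R = 1 / (1 − 0.6111) = 2.571
Css,max = 28.5 × 2.571 ≈ 73.3 mg/L

73.3 mg/L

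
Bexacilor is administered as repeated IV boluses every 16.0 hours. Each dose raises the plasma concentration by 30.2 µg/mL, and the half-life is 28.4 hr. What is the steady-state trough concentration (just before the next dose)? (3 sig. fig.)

63.2 µg/mL

k = ln 2 / 28.4 = 0.02441 hr⁻¹
Fraction remaining after one interval: e^(−kτ) = e^(−0.02441 × 16.0) = 0.6767
R = 1 / (1 − 0.6767) = 3.093
Css,max = 30.2 × 3.093 = 93.42 µg/mL
Css,min = Css,max × e^(−kτ) = 93.42 × 0.6767 ≈ 63.2 µg/mL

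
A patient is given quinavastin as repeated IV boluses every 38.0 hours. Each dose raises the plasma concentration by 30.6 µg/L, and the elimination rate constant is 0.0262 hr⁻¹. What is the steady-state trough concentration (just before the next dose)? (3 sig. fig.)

Fraction remaining after one interval: e^(−kτ) = e^(−0.02620 × 38.0) = 0.3695
R = 1 / (1 − 0.3695) = 1.586
Css,max = 30.6 × 1.586 = 48.53 µg/L
Css,min = Css,max × e^(−kτ) = 48.53 × 0.3695 ≈ 17.9 µg/L

17.9 µg/L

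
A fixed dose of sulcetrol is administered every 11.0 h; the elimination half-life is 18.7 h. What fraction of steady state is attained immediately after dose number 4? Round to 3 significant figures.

0.804

k = ln 2 / 18.7 = 0.03707 h⁻¹
f_n = 1 − e^(−nkτ) = 1 − e^(−4 × 0.03707 × 11.0) = 1 − e^(−1.631) = 1 − 0.1957 ≈ 0.804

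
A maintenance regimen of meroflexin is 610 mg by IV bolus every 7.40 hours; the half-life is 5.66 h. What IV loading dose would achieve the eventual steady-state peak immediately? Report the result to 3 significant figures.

1020 mg

k = ln 2 / 5.66 = 0.1225 h⁻¹
Accumulation ratio R = 1 / (1 − e^(−kτ)) = 1 / (1 − e^(−0.1225×7.40)) = 1 / (1 − 0.4040) = 1.678
Loading dose = maintenance dose × R = 610 × 1.678 ≈ 1020 mg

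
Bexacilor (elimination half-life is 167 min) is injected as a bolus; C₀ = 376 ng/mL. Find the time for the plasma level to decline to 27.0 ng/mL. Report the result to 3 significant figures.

k = ln 2 / 167 = 0.004151 min⁻¹
C(t) = C₀ e^(−kt)  ⇒  t = ln(C₀/C) / k
t = ln(376/27.0) / 0.004151 = 2.634 / 0.004151 ≈ 635 minutes

635 minutes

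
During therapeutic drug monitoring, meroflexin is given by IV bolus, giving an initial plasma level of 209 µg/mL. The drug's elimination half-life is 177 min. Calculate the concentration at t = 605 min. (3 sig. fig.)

k = ln 2 / 177 = 0.003916 min⁻¹
605 min is 3.418 half-lives, so C = 209 × (1/2)^3.418 = 209 × 0.09355 ≈ 19.6 µg/mL

19.6 µg/mL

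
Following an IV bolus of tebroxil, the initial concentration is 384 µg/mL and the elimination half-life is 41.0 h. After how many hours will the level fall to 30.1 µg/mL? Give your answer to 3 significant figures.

151 hours

k = ln 2 / 41.0 = 0.01691 h⁻¹
C(t) = C₀ e^(−kt)  ⇒  t = ln(C₀/C) / k
t = ln(384/30.1) / 0.01691 = 2.546 / 0.01691 ≈ 151 hours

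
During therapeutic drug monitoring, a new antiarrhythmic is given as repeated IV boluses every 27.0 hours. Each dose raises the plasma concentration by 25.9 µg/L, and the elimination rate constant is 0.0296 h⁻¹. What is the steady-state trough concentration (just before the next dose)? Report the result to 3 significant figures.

Fraction remaining after one interval: e^(−kτ) = e^(−0.02960 × 27.0) = 0.4497
R = 1 / (1 − 0.4497) = 1.817
Css,max = 25.9 × 1.817 = 47.06 µg/L
Css,min = Css,max × e^(−kτ) = 47.06 × 0.4497 ≈ 21.2 µg/L

21.2 µg/L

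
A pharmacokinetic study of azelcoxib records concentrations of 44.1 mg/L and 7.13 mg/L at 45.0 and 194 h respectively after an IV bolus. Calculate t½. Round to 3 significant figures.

56.7 hours

k = ln(C₁/C₂) / (t₂ − t₁) = ln(44.1/7.13) / (194 − 45.0)
  = 1.822 / 149.0 = 0.01223 h⁻¹
t½ = ln 2 / k = ln 2 / 0.01223 ≈ 56.7 hours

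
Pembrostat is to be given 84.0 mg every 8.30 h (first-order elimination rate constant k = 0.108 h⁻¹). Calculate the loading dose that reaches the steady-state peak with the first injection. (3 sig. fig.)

142 mg

Accumulation ratio R = 1 / (1 − e^(−kτ)) = 1 / (1 − e^(−0.1080×8.30)) = 1 / (1 − 0.4080) = 1.689
Loading dose = maintenance dose × R = 84.0 × 1.689 ≈ 142 mg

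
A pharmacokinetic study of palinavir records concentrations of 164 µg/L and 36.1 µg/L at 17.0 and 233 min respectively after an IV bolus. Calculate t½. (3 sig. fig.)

k = ln(C₁/C₂) / (t₂ − t₁) = ln(164/36.1) / (233 − 17.0)
  = 1.514 / 216.0 = 0.007007 min⁻¹
t½ = ln 2 / k = ln 2 / 0.007007 ≈ 98.9 minutes

98.9 minutes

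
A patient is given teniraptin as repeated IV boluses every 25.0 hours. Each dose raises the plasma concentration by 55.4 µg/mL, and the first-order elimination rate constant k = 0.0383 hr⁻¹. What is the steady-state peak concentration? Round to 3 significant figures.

89.9 µg/mL

Fraction remaining after one interval: e^(−kτ) = e^(−0.03830 × 25.0) = 0.3839
R = 1 / (1 − 0.3839) = 1.623
Css,max = 55.4 × 1.623 ≈ 89.9 µg/mL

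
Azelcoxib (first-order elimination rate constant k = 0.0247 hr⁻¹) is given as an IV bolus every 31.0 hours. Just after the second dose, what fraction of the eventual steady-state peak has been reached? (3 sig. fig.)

0.784

f_n = 1 − e^(−nkτ) = 1 − e^(−2 × 0.02470 × 31.0) = 1 − e^(−1.531) = 1 − 0.2162 ≈ 0.784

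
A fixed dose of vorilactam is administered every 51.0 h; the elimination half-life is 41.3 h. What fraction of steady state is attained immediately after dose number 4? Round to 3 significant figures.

0.967

k = ln 2 / 41.3 = 0.01678 h⁻¹
f_n = 1 − e^(−nkτ) = 1 − e^(−4 × 0.01678 × 51.0) = 1 − e^(−3.424) = 1 − 0.03259 ≈ 0.967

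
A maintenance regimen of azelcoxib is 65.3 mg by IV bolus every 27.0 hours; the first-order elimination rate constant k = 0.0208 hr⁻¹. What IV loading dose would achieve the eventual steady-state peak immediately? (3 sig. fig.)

Accumulation ratio R = 1 / (1 − e^(−kτ)) = 1 / (1 − e^(−0.02080×27.0)) = 1 / (1 − 0.5703) = 2.327
Loading dose = maintenance dose × R = 65.3 × 2.327 ≈ 152 mg

152 mg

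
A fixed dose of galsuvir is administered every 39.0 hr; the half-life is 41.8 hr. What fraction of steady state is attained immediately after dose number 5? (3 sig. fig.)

k = ln 2 / 41.8 = 0.01658 hr⁻¹
f_n = 1 − e^(−nkτ) = 1 − e^(−5 × 0.01658 × 39.0) = 1 − e^(−3.234) = 1 − 0.03942 ≈ 0.961

0.961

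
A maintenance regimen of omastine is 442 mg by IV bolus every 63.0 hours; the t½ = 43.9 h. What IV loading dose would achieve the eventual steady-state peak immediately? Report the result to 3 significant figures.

k = ln 2 / 43.9 = 0.01579 h⁻¹
Accumulation ratio R = 1 / (1 − e^(−kτ)) = 1 / (1 − e^(−0.01579×63.0)) = 1 / (1 − 0.3698) = 1.587
Loading dose = maintenance dose × R = 442 × 1.587 ≈ 701 mg

701 mg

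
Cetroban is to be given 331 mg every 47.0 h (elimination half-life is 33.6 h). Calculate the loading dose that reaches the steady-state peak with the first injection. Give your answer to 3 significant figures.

533 mg

k = ln 2 / 33.6 = 0.02063 h⁻¹
Accumulation ratio R = 1 / (1 − e^(−kτ)) = 1 / (1 − e^(−0.02063×47.0)) = 1 / (1 − 0.3792) = 1.611
Loading dose = maintenance dose × R = 331 × 1.611 ≈ 533 mg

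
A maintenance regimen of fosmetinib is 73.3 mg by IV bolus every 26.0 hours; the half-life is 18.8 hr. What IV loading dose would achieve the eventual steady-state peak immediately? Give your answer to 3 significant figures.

k = ln 2 / 18.8 = 0.03687 hr⁻¹
Accumulation ratio R = 1 / (1 − e^(−kτ)) = 1 / (1 − e^(−0.03687×26.0)) = 1 / (1 − 0.3834) = 1.622
Loading dose = maintenance dose × R = 73.3 × 1.622 ≈ 119 mg

119 mg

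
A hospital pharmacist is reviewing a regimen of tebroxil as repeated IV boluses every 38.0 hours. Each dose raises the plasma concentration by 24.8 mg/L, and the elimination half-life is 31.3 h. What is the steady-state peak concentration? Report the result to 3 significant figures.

k = ln 2 / 31.3 = 0.02215 h⁻¹
Fraction remaining after one interval: e^(−kτ) = e^(−0.02215 × 38.0) = 0.4311
R = 1 / (1 − 0.4311) = 1.758
Css,max = 24.8 × 1.758 ≈ 43.6 mg/L

43.6 mg/L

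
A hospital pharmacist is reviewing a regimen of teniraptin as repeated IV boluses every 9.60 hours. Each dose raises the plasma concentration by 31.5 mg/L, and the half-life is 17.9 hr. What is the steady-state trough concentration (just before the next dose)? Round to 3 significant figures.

70.0 mg/L

k = ln 2 / 17.9 = 0.03872 hr⁻¹
Fraction remaining after one interval: e^(−kτ) = e^(−0.03872 × 9.60) = 0.6895
R = 1 / (1 − 0.6895) = 3.221
Css,max = 31.5 × 3.221 = 101.5 mg/L
Css,min = Css,max × e^(−kτ) = 101.5 × 0.6895 ≈ 70.0 mg/L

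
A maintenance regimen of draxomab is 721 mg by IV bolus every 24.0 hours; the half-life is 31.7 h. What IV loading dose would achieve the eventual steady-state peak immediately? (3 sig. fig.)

k = ln 2 / 31.7 = 0.02187 h⁻¹
Accumulation ratio R = 1 / (1 − e^(−kτ)) = 1 / (1 − e^(−0.02187×24.0)) = 1 / (1 − 0.5917) = 2.449
Loading dose = maintenance dose × R = 721 × 2.449 ≈ 1770 mg

1770 mg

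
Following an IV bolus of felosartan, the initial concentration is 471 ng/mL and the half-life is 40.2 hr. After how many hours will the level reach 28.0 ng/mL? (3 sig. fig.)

164 hours

k = ln 2 / 40.2 = 0.01724 hr⁻¹
C(t) = C₀ e^(−kt)  ⇒  t = ln(C₀/C) / k
t = ln(471/28.0) / 0.01724 = 2.823 / 0.01724 ≈ 164 hours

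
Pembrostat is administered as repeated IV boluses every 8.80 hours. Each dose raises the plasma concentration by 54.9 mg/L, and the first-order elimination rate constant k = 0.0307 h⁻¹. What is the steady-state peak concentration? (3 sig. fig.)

Fraction remaining after one interval: e^(−kτ) = e^(−0.03070 × 8.80) = 0.7633
R = 1 / (1 − 0.7633) = 4.224
Css,max = 54.9 × 4.224 ≈ 232 mg/L

232 mg/L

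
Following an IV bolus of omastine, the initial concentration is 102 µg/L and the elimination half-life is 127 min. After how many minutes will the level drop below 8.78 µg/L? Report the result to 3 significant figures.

k = ln 2 / 127 = 0.005458 min⁻¹
C(t) = C₀ e^(−kt)  ⇒  t = ln(C₀/C) / k
t = ln(102/8.78) / 0.005458 = 2.452 / 0.005458 ≈ 449 minutes

449 minutes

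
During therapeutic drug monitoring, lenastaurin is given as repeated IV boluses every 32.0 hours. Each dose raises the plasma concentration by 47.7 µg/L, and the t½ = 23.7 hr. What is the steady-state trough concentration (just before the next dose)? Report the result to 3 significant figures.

k = ln 2 / 23.7 = 0.02925 hr⁻¹
Fraction remaining after one interval: e^(−kτ) = e^(−0.02925 × 32.0) = 0.3922
R = 1 / (1 − 0.3922) = 1.645
Css,max = 47.7 × 1.645 = 78.48 µg/L
Css,min = Css,max × e^(−kτ) = 78.48 × 0.3922 ≈ 30.8 µg/L

30.8 µg/L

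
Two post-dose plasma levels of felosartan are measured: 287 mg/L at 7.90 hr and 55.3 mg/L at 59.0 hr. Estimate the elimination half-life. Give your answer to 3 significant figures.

21.5 hours

k = ln(C₁/C₂) / (t₂ − t₁) = ln(287/55.3) / (59.0 − 7.90)
  = 1.647 / 51.10 = 0.03223 hr⁻¹
t½ = ln 2 / k = ln 2 / 0.03223 ≈ 21.5 hours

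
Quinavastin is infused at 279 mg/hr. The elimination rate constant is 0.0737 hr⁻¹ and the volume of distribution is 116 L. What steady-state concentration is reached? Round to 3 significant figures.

CL = k · V = 0.0737 × 116 = 8.549 L/hr
Css = rate / CL = 279 / 8.549 ≈ 32.6 µg/mL

32.6 µg/mL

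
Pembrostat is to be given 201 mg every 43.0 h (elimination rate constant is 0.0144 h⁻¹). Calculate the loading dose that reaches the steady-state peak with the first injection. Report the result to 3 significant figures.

435 mg

Accumulation ratio R = 1 / (1 − e^(−kτ)) = 1 / (1 − e^(−0.01440×43.0)) = 1 / (1 − 0.5384) = 2.166
Loading dose = maintenance dose × R = 201 × 2.166 ≈ 435 mg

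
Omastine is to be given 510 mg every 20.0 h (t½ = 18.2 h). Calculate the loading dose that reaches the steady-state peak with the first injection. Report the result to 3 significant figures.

k = ln 2 / 18.2 = 0.03809 h⁻¹
Accumulation ratio R = 1 / (1 − e^(−kτ)) = 1 / (1 − e^(−0.03809×20.0)) = 1 / (1 − 0.4669) = 1.876
Loading dose = maintenance dose × R = 510 × 1.876 ≈ 957 mg

957 mg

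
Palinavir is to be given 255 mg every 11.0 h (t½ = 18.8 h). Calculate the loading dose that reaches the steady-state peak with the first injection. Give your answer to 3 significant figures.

765 mg

k = ln 2 / 18.8 = 0.03687 h⁻¹
Accumulation ratio R = 1 / (1 − e^(−kτ)) = 1 / (1 − e^(−0.03687×11.0)) = 1 / (1 − 0.6666) = 2.999
Loading dose = maintenance dose × R = 255 × 2.999 ≈ 765 mg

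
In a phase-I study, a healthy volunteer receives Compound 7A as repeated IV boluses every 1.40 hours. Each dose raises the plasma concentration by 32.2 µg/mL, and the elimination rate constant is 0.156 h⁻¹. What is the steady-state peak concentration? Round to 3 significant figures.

164 µg/mL

Fraction remaining after one interval: e^(−kτ) = e^(−0.1560 × 1.40) = 0.8038
R = 1 / (1 − 0.8038) = 5.097
Css,max = 32.2 × 5.097 ≈ 164 µg/mL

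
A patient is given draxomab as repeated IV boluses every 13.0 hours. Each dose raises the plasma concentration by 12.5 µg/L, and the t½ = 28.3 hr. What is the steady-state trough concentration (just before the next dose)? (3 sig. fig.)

33.3 µg/L

k = ln 2 / 28.3 = 0.02449 hr⁻¹
Fraction remaining after one interval: e^(−kτ) = e^(−0.02449 × 13.0) = 0.7273
R = 1 / (1 − 0.7273) = 3.667
Css,max = 12.5 × 3.667 = 45.84 µg/L
Css,min = Css,max × e^(−kτ) = 45.84 × 0.7273 ≈ 33.3 µg/L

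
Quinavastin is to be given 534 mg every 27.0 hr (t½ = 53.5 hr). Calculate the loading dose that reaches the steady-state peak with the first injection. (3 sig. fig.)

1810 mg

k = ln 2 / 53.5 = 0.01296 hr⁻¹
Accumulation ratio R = 1 / (1 − e^(−kτ)) = 1 / (1 − e^(−0.01296×27.0)) = 1 / (1 − 0.7048) = 3.388
Loading dose = maintenance dose × R = 534 × 3.388 ≈ 1810 mg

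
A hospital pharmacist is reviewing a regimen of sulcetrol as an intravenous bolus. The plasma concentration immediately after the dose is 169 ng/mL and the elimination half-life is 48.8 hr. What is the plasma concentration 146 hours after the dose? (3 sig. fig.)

k = ln 2 / 48.8 = 0.01420 hr⁻¹
C(t) = C₀ e^(−kt) = 169 × e^(−0.01420 × 146) = 169 × e^(−2.074) = 169 × 0.1257 ≈ 21.2 ng/mL

21.2 ng/mL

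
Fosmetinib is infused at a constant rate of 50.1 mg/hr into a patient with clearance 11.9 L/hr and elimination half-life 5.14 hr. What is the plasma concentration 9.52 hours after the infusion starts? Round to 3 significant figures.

3.04 µg/mL

Css = rate / CL = 50.1 / 11.9 = 4.210 µg/mL
k = ln 2 / 5.14 = 0.1349 hr⁻¹
C(t) = Css (1 − e^(−kt)) = 4.210 × (1 − e^(−1.284)) = 4.210 × 0.7230 ≈ 3.04 µg/mL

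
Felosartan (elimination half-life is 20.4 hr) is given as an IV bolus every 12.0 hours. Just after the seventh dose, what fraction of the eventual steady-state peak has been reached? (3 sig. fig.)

k = ln 2 / 20.4 = 0.03398 hr⁻¹
f_n = 1 − e^(−nkτ) = 1 − e^(−7 × 0.03398 × 12.0) = 1 − e^(−2.854) = 1 − 0.05761 ≈ 0.942

0.942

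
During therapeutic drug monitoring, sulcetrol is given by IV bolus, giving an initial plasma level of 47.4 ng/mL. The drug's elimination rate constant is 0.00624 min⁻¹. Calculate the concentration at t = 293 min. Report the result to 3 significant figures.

C(t) = C₀ e^(−kt) = 47.4 × e^(−0.006240 × 293) = 47.4 × e^(−1.828) = 47.4 × 0.1607 ≈ 7.62 ng/mL

7.62 ng/mL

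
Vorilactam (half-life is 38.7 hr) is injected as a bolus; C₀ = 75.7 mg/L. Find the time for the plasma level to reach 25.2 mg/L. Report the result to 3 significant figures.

k = ln 2 / 38.7 = 0.01791 hr⁻¹
C(t) = C₀ e^(−kt)  ⇒  t = ln(C₀/C) / k
t = ln(75.7/25.2) / 0.01791 = 1.100 / 0.01791 ≈ 61.4 hours

61.4 hours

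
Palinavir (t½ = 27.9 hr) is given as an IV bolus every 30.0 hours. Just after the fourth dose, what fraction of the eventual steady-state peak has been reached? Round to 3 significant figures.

k = ln 2 / 27.9 = 0.02484 hr⁻¹
f_n = 1 − e^(−nkτ) = 1 − e^(−4 × 0.02484 × 30.0) = 1 − e^(−2.981) = 1 − 0.05073 ≈ 0.949

0.949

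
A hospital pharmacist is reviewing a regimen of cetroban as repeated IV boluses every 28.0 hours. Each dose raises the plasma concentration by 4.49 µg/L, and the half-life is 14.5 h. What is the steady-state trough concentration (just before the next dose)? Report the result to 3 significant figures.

k = ln 2 / 14.5 = 0.04780 h⁻¹
Fraction remaining after one interval: e^(−kτ) = e^(−0.04780 × 28.0) = 0.2622
R = 1 / (1 − 0.2622) = 1.355
Css,max = 4.49 × 1.355 = 6.086 µg/L
Css,min = Css,max × e^(−kτ) = 6.086 × 0.2622 ≈ 1.60 µg/L

1.60 µg/L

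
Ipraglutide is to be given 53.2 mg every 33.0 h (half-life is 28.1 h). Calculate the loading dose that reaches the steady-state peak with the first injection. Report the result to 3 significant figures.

95.5 mg

k = ln 2 / 28.1 = 0.02467 h⁻¹
Accumulation ratio R = 1 / (1 − e^(−kτ)) = 1 / (1 − e^(−0.02467×33.0)) = 1 / (1 − 0.4431) = 1.796
Loading dose = maintenance dose × R = 53.2 × 1.796 ≈ 95.5 mg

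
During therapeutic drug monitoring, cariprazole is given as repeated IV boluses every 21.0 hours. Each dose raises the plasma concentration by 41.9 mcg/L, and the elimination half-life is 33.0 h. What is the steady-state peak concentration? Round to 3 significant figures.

k = ln 2 / 33.0 = 0.02100 h⁻¹
Fraction remaining after one interval: e^(−kτ) = e^(−0.02100 × 21.0) = 0.6433
R = 1 / (1 − 0.6433) = 2.804
Css,max = 41.9 × 2.804 ≈ 117 mcg/L

117 mcg/L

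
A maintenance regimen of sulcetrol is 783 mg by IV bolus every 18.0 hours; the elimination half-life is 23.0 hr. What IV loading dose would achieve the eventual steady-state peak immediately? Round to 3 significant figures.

k = ln 2 / 23.0 = 0.03014 hr⁻¹
Accumulation ratio R = 1 / (1 − e^(−kτ)) = 1 / (1 − e^(−0.03014×18.0)) = 1 / (1 − 0.5813) = 2.388
Loading dose = maintenance dose × R = 783 × 2.388 ≈ 1870 mg

1870 mg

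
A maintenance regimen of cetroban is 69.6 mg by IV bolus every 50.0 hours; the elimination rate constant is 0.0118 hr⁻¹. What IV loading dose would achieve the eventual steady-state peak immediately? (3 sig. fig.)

156 mg

Accumulation ratio R = 1 / (1 − e^(−kτ)) = 1 / (1 − e^(−0.01180×50.0)) = 1 / (1 − 0.5543) = 2.244
Loading dose = maintenance dose × R = 69.6 × 2.244 ≈ 156 mg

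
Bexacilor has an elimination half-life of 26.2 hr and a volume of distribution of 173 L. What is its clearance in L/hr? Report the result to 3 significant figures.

4.58 L/hr

k = ln 2 / t½ = ln 2 / 26.2 = 0.02646 hr⁻¹
CL = k · V = 0.02646 × 173 ≈ 4.58 L/hr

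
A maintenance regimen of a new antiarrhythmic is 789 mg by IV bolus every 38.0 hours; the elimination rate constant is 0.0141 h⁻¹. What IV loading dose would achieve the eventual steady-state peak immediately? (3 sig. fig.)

1900 mg

Accumulation ratio R = 1 / (1 − e^(−kτ)) = 1 / (1 − e^(−0.01410×38.0)) = 1 / (1 − 0.5852) = 2.411
Loading dose = maintenance dose × R = 789 × 2.411 ≈ 1900 mg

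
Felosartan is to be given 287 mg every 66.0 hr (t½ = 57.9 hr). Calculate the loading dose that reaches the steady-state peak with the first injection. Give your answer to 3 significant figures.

k = ln 2 / 57.9 = 0.01197 hr⁻¹
Accumulation ratio R = 1 / (1 − e^(−kτ)) = 1 / (1 − e^(−0.01197×66.0)) = 1 / (1 − 0.4538) = 1.831
Loading dose = maintenance dose × R = 287 × 1.831 ≈ 525 mg

525 mg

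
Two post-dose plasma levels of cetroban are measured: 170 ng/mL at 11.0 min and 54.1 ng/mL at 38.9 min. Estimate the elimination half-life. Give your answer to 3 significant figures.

16.9 minutes

k = ln(C₁/C₂) / (t₂ − t₁) = ln(170/54.1) / (38.9 − 11.0)
  = 1.145 / 27.90 = 0.04104 min⁻¹
t½ = ln 2 / k = ln 2 / 0.04104 ≈ 16.9 minutes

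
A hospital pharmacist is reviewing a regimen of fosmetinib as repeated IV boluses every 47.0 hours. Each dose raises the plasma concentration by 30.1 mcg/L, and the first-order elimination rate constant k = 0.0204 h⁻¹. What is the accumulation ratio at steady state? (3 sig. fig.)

Fraction remaining after one interval: e^(−kτ) = e^(−0.02040 × 47.0) = 0.3834
R = 1 / (1 − 0.3834) = 1 / 0.6166 ≈ 1.62

1.62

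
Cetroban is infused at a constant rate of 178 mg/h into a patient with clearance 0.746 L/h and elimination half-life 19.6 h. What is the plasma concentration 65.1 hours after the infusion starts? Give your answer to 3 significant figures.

Css = rate / CL = 178 / 0.746 = 238.6 mg/L
k = ln 2 / 19.6 = 0.03536 h⁻¹
C(t) = Css (1 − e^(−kt)) = 238.6 × (1 − e^(−2.302)) = 238.6 × 0.9000 ≈ 215 mg/L

215 mg/L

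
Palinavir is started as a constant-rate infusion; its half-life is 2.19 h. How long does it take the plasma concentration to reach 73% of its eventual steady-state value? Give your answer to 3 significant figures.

k = ln 2 / 2.19 = 0.3165 h⁻¹
f = 1 − e^(−kt)  ⇒  t = −ln(1 − f) / k
t = −ln(1 − 0.73) / 0.3165 = 1.309 / 0.3165 ≈ 4.14 hours

4.14 hours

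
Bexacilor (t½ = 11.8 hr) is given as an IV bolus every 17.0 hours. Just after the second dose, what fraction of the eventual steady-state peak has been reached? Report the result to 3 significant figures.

0.864

k = ln 2 / 11.8 = 0.05874 hr⁻¹
f_n = 1 − e^(−nkτ) = 1 − e^(−2 × 0.05874 × 17.0) = 1 − e^(−1.997) = 1 − 0.1357 ≈ 0.864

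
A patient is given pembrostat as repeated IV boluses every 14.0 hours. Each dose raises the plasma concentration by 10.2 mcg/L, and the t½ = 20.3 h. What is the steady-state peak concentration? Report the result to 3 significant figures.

26.8 mcg/L

k = ln 2 / 20.3 = 0.03415 h⁻¹
Fraction remaining after one interval: e^(−kτ) = e^(−0.03415 × 14.0) = 0.6200
R = 1 / (1 − 0.6200) = 2.632
Css,max = 10.2 × 2.632 ≈ 26.8 mcg/L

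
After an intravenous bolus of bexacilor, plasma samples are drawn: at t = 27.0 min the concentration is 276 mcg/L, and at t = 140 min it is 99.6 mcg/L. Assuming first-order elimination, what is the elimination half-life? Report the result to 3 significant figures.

76.8 minutes

k = ln(C₁/C₂) / (t₂ − t₁) = ln(276/99.6) / (140 − 27.0)
  = 1.019 / 113.0 = 0.009020 min⁻¹
t½ = ln 2 / k = ln 2 / 0.009020 ≈ 76.8 minutes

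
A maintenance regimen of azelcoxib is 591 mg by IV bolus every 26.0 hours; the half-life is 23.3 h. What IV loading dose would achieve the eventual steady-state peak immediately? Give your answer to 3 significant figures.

1100 mg

k = ln 2 / 23.3 = 0.02975 h⁻¹
Accumulation ratio R = 1 / (1 − e^(−kτ)) = 1 / (1 − e^(−0.02975×26.0)) = 1 / (1 − 0.4614) = 1.857
Loading dose = maintenance dose × R = 591 × 1.857 ≈ 1100 mg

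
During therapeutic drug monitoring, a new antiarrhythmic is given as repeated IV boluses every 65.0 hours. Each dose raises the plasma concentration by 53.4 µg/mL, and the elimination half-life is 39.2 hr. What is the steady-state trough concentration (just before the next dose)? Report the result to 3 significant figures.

k = ln 2 / 39.2 = 0.01768 hr⁻¹
Fraction remaining after one interval: e^(−kτ) = e^(−0.01768 × 65.0) = 0.3168
R = 1 / (1 − 0.3168) = 1.464
Css,max = 53.4 × 1.464 = 78.17 µg/mL
Css,min = Css,max × e^(−kτ) = 78.17 × 0.3168 ≈ 24.8 µg/mL

24.8 µg/mL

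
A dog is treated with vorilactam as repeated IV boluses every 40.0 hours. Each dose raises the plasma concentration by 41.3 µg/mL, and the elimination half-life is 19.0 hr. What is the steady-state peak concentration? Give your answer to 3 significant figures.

53.8 µg/mL

k = ln 2 / 19.0 = 0.03648 hr⁻¹
Fraction remaining after one interval: e^(−kτ) = e^(−0.03648 × 40.0) = 0.2324
R = 1 / (1 − 0.2324) = 1.303
Css,max = 41.3 × 1.303 ≈ 53.8 µg/mL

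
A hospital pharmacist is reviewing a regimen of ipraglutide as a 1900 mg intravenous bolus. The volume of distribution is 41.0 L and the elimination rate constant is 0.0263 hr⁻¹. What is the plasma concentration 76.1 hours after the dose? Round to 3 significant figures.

C₀ = dose / V = 1900 / 41.0 = 46.34 µg/mL
C(t) = C₀ e^(−kt) = 46.34 × e^(−0.02630 × 76.1) = 46.34 × e^(−2.001) = 46.34 × 0.1351 ≈ 6.26 µg/mL

6.26 µg/mL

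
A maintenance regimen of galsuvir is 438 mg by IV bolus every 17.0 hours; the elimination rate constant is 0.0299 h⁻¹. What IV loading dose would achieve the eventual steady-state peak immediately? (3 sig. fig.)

1100 mg

Accumulation ratio R = 1 / (1 − e^(−kτ)) = 1 / (1 − e^(−0.02990×17.0)) = 1 / (1 − 0.6015) = 2.510
Loading dose = maintenance dose × R = 438 × 2.510 ≈ 1100 mg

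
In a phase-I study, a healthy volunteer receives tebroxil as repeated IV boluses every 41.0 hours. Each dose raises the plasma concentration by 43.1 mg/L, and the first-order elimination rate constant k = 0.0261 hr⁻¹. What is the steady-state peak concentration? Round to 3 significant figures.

Fraction remaining after one interval: e^(−kτ) = e^(−0.02610 × 41.0) = 0.3430
R = 1 / (1 − 0.3430) = 1.522
Css,max = 43.1 × 1.522 ≈ 65.6 mg/L

65.6 mg/L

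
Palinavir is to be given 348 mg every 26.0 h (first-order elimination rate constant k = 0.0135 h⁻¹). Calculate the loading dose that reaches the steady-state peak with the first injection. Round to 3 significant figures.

Accumulation ratio R = 1 / (1 − e^(−kτ)) = 1 / (1 − e^(−0.01350×26.0)) = 1 / (1 − 0.7040) = 3.378
Loading dose = maintenance dose × R = 348 × 3.378 ≈ 1180 mg

1180 mg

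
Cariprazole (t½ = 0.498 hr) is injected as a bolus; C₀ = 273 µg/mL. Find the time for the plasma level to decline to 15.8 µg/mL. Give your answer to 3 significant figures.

k = ln 2 / 0.498 = 1.392 hr⁻¹
C(t) = C₀ e^(−kt)  ⇒  t = ln(C₀/C) / k
t = ln(273/15.8) / 1.392 = 2.849 / 1.392 ≈ 2.05 hours

2.05 hours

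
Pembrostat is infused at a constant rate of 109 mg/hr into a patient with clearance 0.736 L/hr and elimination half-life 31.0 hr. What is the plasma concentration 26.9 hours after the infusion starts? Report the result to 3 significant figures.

Css = rate / CL = 109 / 0.736 = 148.1 µg/mL
k = ln 2 / 31.0 = 0.02236 hr⁻¹
C(t) = Css (1 − e^(−kt)) = 148.1 × (1 − e^(−0.6015)) = 148.1 × 0.4520 ≈ 66.9 µg/mL

66.9 µg/mL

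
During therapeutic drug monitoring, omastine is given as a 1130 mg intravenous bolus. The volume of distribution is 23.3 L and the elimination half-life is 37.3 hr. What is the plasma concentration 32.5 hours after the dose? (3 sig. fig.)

26.5 mg/L

C₀ = dose / V = 1130 / 23.3 = 48.50 mg/L
k = ln 2 / 37.3 = 0.01858 hr⁻¹
C(t) = C₀ e^(−kt) = 48.50 × e^(−0.01858 × 32.5) = 48.50 × e^(−0.6039) = 48.50 × 0.5466 ≈ 26.5 mg/L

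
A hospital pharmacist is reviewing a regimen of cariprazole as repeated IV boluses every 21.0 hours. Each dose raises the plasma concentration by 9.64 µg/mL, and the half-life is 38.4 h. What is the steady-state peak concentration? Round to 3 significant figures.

30.6 µg/mL

k = ln 2 / 38.4 = 0.01805 h⁻¹
Fraction remaining after one interval: e^(−kτ) = e^(−0.01805 × 21.0) = 0.6845
R = 1 / (1 − 0.6845) = 3.170
Css,max = 9.64 × 3.170 ≈ 30.6 µg/mL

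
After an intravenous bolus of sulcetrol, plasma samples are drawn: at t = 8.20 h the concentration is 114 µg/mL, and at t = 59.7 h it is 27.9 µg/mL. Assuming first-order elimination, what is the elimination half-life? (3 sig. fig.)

25.4 hours

k = ln(C₁/C₂) / (t₂ − t₁) = ln(114/27.9) / (59.7 − 8.20)
  = 1.408 / 51.50 = 0.02733 h⁻¹
t½ = ln 2 / k = ln 2 / 0.02733 ≈ 25.4 hours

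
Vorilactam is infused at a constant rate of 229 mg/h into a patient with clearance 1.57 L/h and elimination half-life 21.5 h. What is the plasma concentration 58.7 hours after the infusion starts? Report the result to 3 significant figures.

Css = rate / CL = 229 / 1.57 = 145.9 mg/L
k = ln 2 / 21.5 = 0.03224 h⁻¹
C(t) = Css (1 − e^(−kt)) = 145.9 × (1 − e^(−1.892)) = 145.9 × 0.8493 ≈ 124 mg/L

124 mg/L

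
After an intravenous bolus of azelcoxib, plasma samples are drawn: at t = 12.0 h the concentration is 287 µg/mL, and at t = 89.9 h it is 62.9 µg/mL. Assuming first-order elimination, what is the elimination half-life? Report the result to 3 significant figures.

35.6 hours

k = ln(C₁/C₂) / (t₂ − t₁) = ln(287/62.9) / (89.9 − 12.0)
  = 1.518 / 77.90 = 0.01949 h⁻¹
t½ = ln 2 / k = ln 2 / 0.01949 ≈ 35.6 hours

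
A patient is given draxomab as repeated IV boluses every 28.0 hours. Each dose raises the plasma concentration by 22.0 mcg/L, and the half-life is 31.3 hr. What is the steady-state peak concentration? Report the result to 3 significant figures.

47.6 mcg/L

k = ln 2 / 31.3 = 0.02215 hr⁻¹
Fraction remaining after one interval: e^(−kτ) = e^(−0.02215 × 28.0) = 0.5379
R = 1 / (1 − 0.5379) = 2.164
Css,max = 22.0 × 2.164 ≈ 47.6 mcg/L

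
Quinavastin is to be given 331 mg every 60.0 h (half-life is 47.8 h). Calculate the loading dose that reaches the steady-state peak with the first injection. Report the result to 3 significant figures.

570 mg

k = ln 2 / 47.8 = 0.01450 h⁻¹
Accumulation ratio R = 1 / (1 − e^(−kτ)) = 1 / (1 − e^(−0.01450×60.0)) = 1 / (1 − 0.4189) = 1.721
Loading dose = maintenance dose × R = 331 × 1.721 ≈ 570 mg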